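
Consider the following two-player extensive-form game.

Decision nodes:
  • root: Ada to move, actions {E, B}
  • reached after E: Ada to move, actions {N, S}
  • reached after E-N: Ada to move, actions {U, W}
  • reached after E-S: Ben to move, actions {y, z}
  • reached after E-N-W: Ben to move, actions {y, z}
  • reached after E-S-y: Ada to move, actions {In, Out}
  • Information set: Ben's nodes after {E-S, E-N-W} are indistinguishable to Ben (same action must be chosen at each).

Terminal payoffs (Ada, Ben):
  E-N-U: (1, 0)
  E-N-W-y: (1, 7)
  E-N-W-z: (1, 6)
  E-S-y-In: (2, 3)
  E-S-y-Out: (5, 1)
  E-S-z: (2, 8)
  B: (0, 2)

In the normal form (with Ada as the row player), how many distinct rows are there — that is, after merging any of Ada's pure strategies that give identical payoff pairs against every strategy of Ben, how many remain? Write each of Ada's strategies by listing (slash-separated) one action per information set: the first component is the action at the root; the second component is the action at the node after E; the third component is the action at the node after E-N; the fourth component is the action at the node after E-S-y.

5

Ada has 16 pure strategies: E/N/U/In, E/N/U/Out, E/N/W/In, E/N/W/Out, E/S/U/In, E/S/U/Out, E/S/W/In, E/S/W/Out, B/N/U/In, B/N/U/Out, B/N/W/In, B/N/W/Out, B/S/U/In, B/S/U/Out, B/S/W/In, B/S/W/Out. Columns: y, z.
{E/N/U/In, E/N/U/Out} → row (1,0) (1,0)
{E/N/W/In, E/N/W/Out} → row (1,7) (1,6)
{E/S/U/In, E/S/W/In} → row (2,3) (2,8)
{E/S/U/Out, E/S/W/Out} → row (5,1) (2,8)
{B/N/U/In, B/N/U/Out, B/N/W/In, B/N/W/Out, B/S/U/In, B/S/U/Out, B/S/W/In, B/S/W/Out} → row (0,2) (0,2)
That's 5 distinct rows out of 16 strategies.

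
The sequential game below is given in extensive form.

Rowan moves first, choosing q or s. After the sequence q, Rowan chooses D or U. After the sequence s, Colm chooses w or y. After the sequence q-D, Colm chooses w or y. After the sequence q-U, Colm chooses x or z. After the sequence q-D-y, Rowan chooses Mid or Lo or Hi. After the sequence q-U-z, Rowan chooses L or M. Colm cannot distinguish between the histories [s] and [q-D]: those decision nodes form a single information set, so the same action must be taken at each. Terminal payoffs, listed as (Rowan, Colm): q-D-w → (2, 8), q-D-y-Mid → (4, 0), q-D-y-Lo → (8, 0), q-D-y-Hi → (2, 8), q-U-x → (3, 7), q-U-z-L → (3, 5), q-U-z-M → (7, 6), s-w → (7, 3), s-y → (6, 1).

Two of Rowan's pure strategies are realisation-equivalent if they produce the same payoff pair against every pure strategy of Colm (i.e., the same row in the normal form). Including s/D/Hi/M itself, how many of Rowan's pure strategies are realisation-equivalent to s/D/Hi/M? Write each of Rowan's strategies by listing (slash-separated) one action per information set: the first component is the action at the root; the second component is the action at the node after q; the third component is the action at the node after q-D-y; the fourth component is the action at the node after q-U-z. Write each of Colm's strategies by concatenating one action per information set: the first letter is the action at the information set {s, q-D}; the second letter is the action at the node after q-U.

Row for s/D/Hi/M (columns wx, wz, yx, yz): (7,3) (7,3) (6,1) (6,1).
Under s/D/Hi/M, Rowan's choice at the node after q and at the node after q-D-y and at the node after q-U-z can never be reached regardless of what Colm does, so varying those choices leaves every outcome unchanged.
Holding the reachable choices fixed and varying the unreachable ones freely already gives 2 × 3 × 2 = 12 equivalent strategies.
No other strategy reproduces this row, so those 12 are the full class: s/D/Mid/L, s/D/Mid/M, s/D/Lo/L, s/D/Lo/M, s/D/Hi/L, s/D/Hi/M, s/U/Mid/L, s/U/Mid/M, s/U/Lo/L, s/U/Lo/M, s/U/Hi/L, s/U/Hi/M.

12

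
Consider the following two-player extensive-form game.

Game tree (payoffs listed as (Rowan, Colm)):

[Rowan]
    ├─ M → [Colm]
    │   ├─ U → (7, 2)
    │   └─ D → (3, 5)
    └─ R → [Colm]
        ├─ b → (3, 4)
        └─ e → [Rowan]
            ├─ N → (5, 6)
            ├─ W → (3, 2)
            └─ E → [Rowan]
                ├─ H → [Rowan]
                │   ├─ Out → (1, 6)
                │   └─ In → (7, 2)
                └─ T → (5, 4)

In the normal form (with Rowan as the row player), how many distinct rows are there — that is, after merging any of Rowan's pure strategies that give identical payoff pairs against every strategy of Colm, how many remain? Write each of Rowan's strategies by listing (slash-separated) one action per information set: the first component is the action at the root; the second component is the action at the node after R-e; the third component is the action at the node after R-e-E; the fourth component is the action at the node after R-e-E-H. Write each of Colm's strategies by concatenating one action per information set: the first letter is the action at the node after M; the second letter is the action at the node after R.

Rowan has 24 pure strategies: M/N/H/Out, M/N/H/In, M/N/T/Out, M/N/T/In, M/W/H/Out, M/W/H/In, M/W/T/Out, M/W/T/In, M/E/H/Out, M/E/H/In, M/E/T/Out, M/E/T/In, R/N/H/Out, R/N/H/In, R/N/T/Out, R/N/T/In, R/W/H/Out, R/W/H/In, R/W/T/Out, R/W/T/In, R/E/H/Out, R/E/H/In, R/E/T/Out, R/E/T/In. Columns: Ub, Ue, Db, De.
{M/N/H/Out, M/N/H/In, M/N/T/Out, M/N/T/In, M/W/H/Out, M/W/H/In, M/W/T/Out, M/W/T/In, M/E/H/Out, M/E/H/In, M/E/T/Out, M/E/T/In} → row (7,2) (7,2) (3,5) (3,5)
{R/N/H/Out, R/N/H/In, R/N/T/Out, R/N/T/In} → row (3,4) (5,6) (3,4) (5,6)
{R/W/H/Out, R/W/H/In, R/W/T/Out, R/W/T/In} → row (3,4) (3,2) (3,4) (3,2)
{R/E/H/Out} → row (3,4) (1,6) (3,4) (1,6)
{R/E/H/In} → row (3,4) (7,2) (3,4) (7,2)
{R/E/T/Out, R/E/T/In} → row (3,4) (5,4) (3,4) (5,4)
That's 6 distinct rows out of 24 strategies.

6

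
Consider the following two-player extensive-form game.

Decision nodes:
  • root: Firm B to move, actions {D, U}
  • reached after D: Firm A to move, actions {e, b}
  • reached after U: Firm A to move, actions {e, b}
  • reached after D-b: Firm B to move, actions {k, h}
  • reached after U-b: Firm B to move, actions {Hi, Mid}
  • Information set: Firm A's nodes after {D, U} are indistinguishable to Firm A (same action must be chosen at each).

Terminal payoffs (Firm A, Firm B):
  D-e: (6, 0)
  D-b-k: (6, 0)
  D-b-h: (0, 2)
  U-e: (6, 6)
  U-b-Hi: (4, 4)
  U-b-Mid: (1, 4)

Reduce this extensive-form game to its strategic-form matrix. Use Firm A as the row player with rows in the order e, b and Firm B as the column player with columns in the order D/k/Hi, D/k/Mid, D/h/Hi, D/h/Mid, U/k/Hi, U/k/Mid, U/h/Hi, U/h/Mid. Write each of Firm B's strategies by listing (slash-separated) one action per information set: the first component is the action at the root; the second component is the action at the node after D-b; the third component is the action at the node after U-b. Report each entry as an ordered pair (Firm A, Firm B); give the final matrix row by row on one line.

Row e: D/k/Hi→(6,0), D/k/Mid→(6,0), D/h/Hi→(6,0), D/h/Mid→(6,0), U/k/Hi→(6,6), U/k/Mid→(6,6), U/h/Hi→(6,6), U/h/Mid→(6,6)
Row b: D/k/Hi→(6,0), D/k/Mid→(6,0), D/h/Hi→(0,2), D/h/Mid→(0,2), U/k/Hi→(4,4), U/k/Mid→(1,4), U/h/Hi→(4,4), U/h/Mid→(1,4)

e: (6,0) (6,0) (6,0) (6,0) (6,6) (6,6) (6,6) (6,6) | b: (6,0) (6,0) (0,2) (0,2) (4,4) (1,4) (4,4) (1,4)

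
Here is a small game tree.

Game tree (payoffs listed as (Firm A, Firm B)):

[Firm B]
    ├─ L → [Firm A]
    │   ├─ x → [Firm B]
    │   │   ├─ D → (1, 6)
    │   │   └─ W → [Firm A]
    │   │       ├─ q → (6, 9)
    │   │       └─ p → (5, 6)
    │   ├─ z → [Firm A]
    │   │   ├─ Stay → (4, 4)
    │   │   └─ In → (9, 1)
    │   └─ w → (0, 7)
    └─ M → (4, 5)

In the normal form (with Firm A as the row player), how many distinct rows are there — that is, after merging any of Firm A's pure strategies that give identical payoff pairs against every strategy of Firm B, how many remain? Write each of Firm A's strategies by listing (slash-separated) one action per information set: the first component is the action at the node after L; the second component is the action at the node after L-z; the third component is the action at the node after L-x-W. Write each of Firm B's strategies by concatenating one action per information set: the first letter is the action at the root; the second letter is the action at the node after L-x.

Firm A has 12 pure strategies: x/Stay/q, x/Stay/p, x/In/q, x/In/p, z/Stay/q, z/Stay/p, z/In/q, z/In/p, w/Stay/q, w/Stay/p, w/In/q, w/In/p. Columns: LD, LW, MD, MW.
{x/Stay/q, x/In/q} → row (1,6) (6,9) (4,5) (4,5)
{x/Stay/p, x/In/p} → row (1,6) (5,6) (4,5) (4,5)
{z/Stay/q, z/Stay/p} → row (4,4) (4,4) (4,5) (4,5)
{z/In/q, z/In/p} → row (9,1) (9,1) (4,5) (4,5)
{w/Stay/q, w/Stay/p, w/In/q, w/In/p} → row (0,7) (0,7) (4,5) (4,5)
That's 5 distinct rows out of 12 strategies.

5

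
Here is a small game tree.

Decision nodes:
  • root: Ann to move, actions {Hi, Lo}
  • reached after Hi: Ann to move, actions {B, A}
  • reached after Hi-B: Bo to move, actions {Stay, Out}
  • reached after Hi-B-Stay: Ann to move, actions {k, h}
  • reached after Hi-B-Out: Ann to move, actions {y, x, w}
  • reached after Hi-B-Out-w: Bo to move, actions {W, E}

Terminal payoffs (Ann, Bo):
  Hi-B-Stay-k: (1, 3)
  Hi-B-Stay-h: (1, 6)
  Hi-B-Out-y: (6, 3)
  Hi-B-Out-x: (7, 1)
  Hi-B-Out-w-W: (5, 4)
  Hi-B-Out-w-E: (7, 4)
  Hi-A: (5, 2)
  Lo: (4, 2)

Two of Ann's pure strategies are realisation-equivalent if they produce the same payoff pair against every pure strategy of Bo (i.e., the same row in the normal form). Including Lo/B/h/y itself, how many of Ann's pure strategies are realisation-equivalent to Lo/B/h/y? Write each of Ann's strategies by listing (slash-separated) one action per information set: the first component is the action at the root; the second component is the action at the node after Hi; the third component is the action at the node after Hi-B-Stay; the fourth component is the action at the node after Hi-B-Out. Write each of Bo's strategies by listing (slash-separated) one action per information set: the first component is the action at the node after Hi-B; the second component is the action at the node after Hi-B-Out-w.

12

Row for Lo/B/h/y (columns Stay/W, Stay/E, Out/W, Out/E): (4,2) (4,2) (4,2) (4,2).
Under Lo/B/h/y, Ann's choice at the node after Hi and at the node after Hi-B-Stay and at the node after Hi-B-Out can never be reached regardless of what Bo does, so varying those choices leaves every outcome unchanged.
Holding the reachable choices fixed and varying the unreachable ones freely already gives 2 × 2 × 3 = 12 equivalent strategies.
No other strategy reproduces this row, so those 12 are the full class: Lo/B/k/y, Lo/B/k/x, Lo/B/k/w, Lo/B/h/y, Lo/B/h/x, Lo/B/h/w, Lo/A/k/y, Lo/A/k/x, Lo/A/k/w, Lo/A/h/y, Lo/A/h/x, Lo/A/h/w.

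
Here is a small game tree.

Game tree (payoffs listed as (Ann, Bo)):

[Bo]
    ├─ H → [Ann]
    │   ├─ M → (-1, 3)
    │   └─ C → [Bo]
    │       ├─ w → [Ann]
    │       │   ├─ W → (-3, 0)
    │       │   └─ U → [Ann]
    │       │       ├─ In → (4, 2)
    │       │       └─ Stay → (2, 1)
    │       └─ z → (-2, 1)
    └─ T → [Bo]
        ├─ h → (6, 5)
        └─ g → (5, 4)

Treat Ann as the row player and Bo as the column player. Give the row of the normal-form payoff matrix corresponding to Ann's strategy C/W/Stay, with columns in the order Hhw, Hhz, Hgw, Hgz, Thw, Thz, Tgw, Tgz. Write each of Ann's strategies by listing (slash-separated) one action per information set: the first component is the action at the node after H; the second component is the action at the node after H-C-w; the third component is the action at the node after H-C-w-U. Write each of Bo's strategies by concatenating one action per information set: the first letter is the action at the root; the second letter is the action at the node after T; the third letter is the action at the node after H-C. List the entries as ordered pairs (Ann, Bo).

(-3,0) (-2,1) (-3,0) (-2,1) (6,5) (6,5) (5,4) (5,4)

vs Hhw: Bo plays H → Ann plays C at [H] → Bo plays w at [H-C] → Ann plays W at [H-C-w] → (-3, 0)
vs Hhz: Bo plays H → Ann plays C at [H] → Bo plays z at [H-C] → (-2, 1)
vs Hgw: Bo plays H → Ann plays C at [H] → Bo plays w at [H-C] → Ann plays W at [H-C-w] → (-3, 0)
vs Hgz: Bo plays H → Ann plays C at [H] → Bo plays z at [H-C] → (-2, 1)
vs Thw: Bo plays T → Bo plays h at [T] → (6, 5)
vs Thz: Bo plays T → Bo plays h at [T] → (6, 5)
vs Tgw: Bo plays T → Bo plays g at [T] → (5, 4)
vs Tgz: Bo plays T → Bo plays g at [T] → (5, 4)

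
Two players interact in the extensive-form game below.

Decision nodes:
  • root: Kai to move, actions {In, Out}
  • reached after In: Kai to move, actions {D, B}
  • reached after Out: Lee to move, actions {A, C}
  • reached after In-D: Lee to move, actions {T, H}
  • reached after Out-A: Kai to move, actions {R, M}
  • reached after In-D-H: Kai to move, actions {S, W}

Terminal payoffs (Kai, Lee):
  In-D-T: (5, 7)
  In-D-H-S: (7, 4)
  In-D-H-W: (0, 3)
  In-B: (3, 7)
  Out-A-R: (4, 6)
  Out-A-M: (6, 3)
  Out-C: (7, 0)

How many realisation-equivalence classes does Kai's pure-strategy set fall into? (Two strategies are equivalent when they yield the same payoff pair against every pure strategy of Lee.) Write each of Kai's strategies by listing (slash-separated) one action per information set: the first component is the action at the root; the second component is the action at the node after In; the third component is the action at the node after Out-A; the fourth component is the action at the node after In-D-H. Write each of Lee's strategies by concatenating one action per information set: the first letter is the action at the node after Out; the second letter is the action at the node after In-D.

Kai has 16 pure strategies: In/D/R/S, In/D/R/W, In/D/M/S, In/D/M/W, In/B/R/S, In/B/R/W, In/B/M/S, In/B/M/W, Out/D/R/S, Out/D/R/W, Out/D/M/S, Out/D/M/W, Out/B/R/S, Out/B/R/W, Out/B/M/S, Out/B/M/W. Columns: AT, AH, CT, CH.
{In/D/R/S, In/D/M/S} → row (5,7) (7,4) (5,7) (7,4)
{In/D/R/W, In/D/M/W} → row (5,7) (0,3) (5,7) (0,3)
{In/B/R/S, In/B/R/W, In/B/M/S, In/B/M/W} → row (3,7) (3,7) (3,7) (3,7)
{Out/D/R/S, Out/D/R/W, Out/B/R/S, Out/B/R/W} → row (4,6) (4,6) (7,0) (7,0)
{Out/D/M/S, Out/D/M/W, Out/B/M/S, Out/B/M/W} → row (6,3) (6,3) (7,0) (7,0)
That's 5 distinct rows out of 16 strategies.

5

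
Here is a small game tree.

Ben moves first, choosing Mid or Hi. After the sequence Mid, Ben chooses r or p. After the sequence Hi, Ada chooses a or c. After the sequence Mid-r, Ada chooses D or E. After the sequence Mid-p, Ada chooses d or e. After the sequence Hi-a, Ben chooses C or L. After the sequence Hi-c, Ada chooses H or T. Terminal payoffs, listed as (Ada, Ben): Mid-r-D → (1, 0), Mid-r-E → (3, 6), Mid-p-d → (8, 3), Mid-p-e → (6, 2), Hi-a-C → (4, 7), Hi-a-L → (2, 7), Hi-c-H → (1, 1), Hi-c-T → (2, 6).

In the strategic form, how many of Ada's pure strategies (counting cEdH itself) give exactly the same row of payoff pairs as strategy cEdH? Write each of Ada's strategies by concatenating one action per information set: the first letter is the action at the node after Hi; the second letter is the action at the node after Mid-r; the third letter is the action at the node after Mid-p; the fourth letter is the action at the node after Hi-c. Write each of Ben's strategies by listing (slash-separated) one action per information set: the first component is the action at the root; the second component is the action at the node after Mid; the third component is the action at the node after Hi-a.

Row for cEdH (columns Mid/r/C, Mid/r/L, Mid/p/C, Mid/p/L, Hi/r/C, Hi/r/L, Hi/p/C, Hi/p/L): (3,6) (3,6) (8,3) (8,3) (1,1) (1,1) (1,1) (1,1).
Every one of Ada's information sets is on the play path for some reply by Ben when Ada follows cEdH.
Changing the action at any of them therefore changes at least one column, so only cEdH itself gives this row.

1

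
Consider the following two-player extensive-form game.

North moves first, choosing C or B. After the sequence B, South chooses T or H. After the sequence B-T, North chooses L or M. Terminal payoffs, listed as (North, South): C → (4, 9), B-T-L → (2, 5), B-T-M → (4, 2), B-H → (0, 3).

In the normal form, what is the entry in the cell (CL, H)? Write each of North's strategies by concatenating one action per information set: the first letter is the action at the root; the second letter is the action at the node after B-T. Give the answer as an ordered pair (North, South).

Trace the play path from the root:
  North plays C
→ terminal payoff (4, 9).
(North's choice at the node after B-T is never reached on this path, so it doesn't affect the outcome.)

(4, 9)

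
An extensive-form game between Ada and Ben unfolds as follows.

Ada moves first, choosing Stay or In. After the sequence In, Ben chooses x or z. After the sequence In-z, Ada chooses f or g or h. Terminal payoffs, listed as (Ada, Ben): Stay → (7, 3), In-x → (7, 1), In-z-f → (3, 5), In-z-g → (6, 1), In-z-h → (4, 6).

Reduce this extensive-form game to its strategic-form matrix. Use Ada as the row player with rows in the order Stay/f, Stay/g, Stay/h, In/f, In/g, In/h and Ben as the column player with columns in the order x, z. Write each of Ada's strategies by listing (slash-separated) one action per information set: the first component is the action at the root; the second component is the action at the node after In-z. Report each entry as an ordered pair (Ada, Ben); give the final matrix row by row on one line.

Row Stay/f: x→(7,3), z→(7,3)
Row Stay/g: x→(7,3), z→(7,3)
Row Stay/h: x→(7,3), z→(7,3)
Row In/f: x→(7,1), z→(3,5)
Row In/g: x→(7,1), z→(6,1)
Row In/h: x→(7,1), z→(4,6)

Stay/f: (7,3) (7,3) | Stay/g: (7,3) (7,3) | Stay/h: (7,3) (7,3) | In/f: (7,1) (3,5) | In/g: (7,1) (6,1) | In/h: (7,1) (4,6)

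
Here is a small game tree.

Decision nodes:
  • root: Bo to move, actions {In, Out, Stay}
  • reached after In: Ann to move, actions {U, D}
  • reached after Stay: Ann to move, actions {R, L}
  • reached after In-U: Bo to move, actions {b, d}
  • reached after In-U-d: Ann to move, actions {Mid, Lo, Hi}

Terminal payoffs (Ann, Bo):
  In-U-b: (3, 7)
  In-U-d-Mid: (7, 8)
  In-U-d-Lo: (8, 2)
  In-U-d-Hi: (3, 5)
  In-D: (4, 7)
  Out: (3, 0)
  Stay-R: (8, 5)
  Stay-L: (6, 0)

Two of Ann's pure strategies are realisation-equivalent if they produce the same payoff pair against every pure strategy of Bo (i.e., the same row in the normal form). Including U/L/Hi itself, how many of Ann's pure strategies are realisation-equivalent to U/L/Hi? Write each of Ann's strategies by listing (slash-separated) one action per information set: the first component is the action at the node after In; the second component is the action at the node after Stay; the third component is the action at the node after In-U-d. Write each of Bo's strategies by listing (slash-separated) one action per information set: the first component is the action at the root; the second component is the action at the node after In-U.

Row for U/L/Hi (columns In/b, In/d, Out/b, Out/d, Stay/b, Stay/d): (3,7) (3,5) (3,0) (3,0) (6,0) (6,0).
Every one of Ann's information sets is on the play path for some reply by Bo when Ann follows U/L/Hi.
Changing the action at any of them therefore changes at least one column, so only U/L/Hi itself gives this row.

1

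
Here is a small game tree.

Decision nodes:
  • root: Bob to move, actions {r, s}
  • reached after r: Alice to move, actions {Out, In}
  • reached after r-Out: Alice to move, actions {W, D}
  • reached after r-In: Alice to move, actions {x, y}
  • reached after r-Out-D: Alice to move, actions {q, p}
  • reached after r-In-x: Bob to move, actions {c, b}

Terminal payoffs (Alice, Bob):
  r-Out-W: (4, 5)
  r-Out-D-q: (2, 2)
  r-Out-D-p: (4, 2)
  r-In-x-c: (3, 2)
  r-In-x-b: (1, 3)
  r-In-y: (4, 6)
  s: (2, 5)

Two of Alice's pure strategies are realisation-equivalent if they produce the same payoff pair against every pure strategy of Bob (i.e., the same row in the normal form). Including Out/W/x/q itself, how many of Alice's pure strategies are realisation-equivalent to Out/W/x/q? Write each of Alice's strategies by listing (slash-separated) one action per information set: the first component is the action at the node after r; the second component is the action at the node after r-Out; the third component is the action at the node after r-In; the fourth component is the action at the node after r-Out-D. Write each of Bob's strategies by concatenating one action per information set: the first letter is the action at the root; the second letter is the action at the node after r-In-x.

Row for Out/W/x/q (columns rc, rb, sc, sb): (4,5) (4,5) (2,5) (2,5).
Under Out/W/x/q, Alice's choice at the node after r-In and at the node after r-Out-D can never be reached regardless of what Bob does, so varying those choices leaves every outcome unchanged.
Holding the reachable choices fixed and varying the unreachable ones freely already gives 2 × 2 = 4 equivalent strategies.
No other strategy reproduces this row, so those 4 are the full class: Out/W/x/q, Out/W/x/p, Out/W/y/q, Out/W/y/p.

4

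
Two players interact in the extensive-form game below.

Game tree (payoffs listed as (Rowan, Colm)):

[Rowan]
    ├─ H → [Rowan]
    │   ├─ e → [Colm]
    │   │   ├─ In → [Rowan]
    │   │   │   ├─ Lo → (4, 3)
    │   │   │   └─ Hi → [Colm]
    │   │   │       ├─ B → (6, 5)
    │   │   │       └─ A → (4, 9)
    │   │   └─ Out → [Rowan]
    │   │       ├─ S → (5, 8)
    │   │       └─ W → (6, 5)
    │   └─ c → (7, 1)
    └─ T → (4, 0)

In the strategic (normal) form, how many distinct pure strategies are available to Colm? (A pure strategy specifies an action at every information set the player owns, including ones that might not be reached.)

Colm owns the node after H-e with actions {In, Out} — two choices.
Colm owns the node after H-e-In-Hi with actions {B, A} — two choices.
A pure strategy fixes one action at each information set independently, so the count is the product 2 × 2 = 4.
(For reference, Rowan has 16 pure strategies, giving a 4×16 normal-form matrix.)

4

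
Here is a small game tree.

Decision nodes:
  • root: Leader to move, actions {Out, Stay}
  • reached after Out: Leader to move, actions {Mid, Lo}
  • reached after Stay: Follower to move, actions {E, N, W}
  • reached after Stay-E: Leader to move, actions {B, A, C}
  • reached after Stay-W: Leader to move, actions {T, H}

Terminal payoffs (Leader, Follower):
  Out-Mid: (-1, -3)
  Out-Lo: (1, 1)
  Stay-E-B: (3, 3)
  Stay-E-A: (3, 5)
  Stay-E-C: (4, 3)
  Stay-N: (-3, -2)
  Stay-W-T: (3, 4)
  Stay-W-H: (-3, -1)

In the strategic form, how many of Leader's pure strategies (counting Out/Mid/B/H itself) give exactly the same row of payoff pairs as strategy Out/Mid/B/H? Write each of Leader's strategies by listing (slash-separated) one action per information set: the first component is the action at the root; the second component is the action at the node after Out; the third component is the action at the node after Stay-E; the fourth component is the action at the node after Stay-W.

Row for Out/Mid/B/H (columns E, N, W): (-1,-3) (-1,-3) (-1,-3).
Under Out/Mid/B/H, Leader's choice at the node after Stay-E and at the node after Stay-W can never be reached regardless of what Follower does, so varying those choices leaves every outcome unchanged.
Holding the reachable choices fixed and varying the unreachable ones freely already gives 3 × 2 = 6 equivalent strategies.
No other strategy reproduces this row, so those 6 are the full class: Out/Mid/B/T, Out/Mid/B/H, Out/Mid/A/T, Out/Mid/A/H, Out/Mid/C/T, Out/Mid/C/H.

6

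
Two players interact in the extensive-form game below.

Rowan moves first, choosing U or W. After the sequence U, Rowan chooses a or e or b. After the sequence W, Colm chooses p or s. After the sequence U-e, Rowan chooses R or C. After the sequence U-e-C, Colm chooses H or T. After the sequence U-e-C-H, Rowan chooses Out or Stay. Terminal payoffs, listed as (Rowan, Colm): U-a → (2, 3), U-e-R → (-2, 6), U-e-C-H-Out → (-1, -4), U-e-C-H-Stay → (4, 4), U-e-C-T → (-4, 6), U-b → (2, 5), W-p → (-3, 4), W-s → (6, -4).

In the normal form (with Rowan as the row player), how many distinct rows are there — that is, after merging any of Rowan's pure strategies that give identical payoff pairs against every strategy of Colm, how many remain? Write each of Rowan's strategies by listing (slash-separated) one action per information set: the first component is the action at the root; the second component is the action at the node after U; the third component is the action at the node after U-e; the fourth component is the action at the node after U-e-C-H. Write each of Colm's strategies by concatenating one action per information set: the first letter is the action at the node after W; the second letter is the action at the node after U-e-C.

6

Rowan has 24 pure strategies: U/a/R/Out, U/a/R/Stay, U/a/C/Out, U/a/C/Stay, U/e/R/Out, U/e/R/Stay, U/e/C/Out, U/e/C/Stay, U/b/R/Out, U/b/R/Stay, U/b/C/Out, U/b/C/Stay, W/a/R/Out, W/a/R/Stay, W/a/C/Out, W/a/C/Stay, W/e/R/Out, W/e/R/Stay, W/e/C/Out, W/e/C/Stay, W/b/R/Out, W/b/R/Stay, W/b/C/Out, W/b/C/Stay. Columns: pH, pT, sH, sT.
{U/a/R/Out, U/a/R/Stay, U/a/C/Out, U/a/C/Stay} → row (2,3) (2,3) (2,3) (2,3)
{U/e/R/Out, U/e/R/Stay} → row (-2,6) (-2,6) (-2,6) (-2,6)
{U/e/C/Out} → row (-1,-4) (-4,6) (-1,-4) (-4,6)
{U/e/C/Stay} → row (4,4) (-4,6) (4,4) (-4,6)
{U/b/R/Out, U/b/R/Stay, U/b/C/Out, U/b/C/Stay} → row (2,5) (2,5) (2,5) (2,5)
{W/a/R/Out, W/a/R/Stay, W/a/C/Out, W/a/C/Stay, W/e/R/Out, W/e/R/Stay, W/e/C/Out, W/e/C/Stay, W/b/R/Out, W/b/R/Stay, W/b/C/Out, W/b/C/Stay} → row (-3,4) (-3,4) (6,-4) (6,-4)
That's 6 distinct rows out of 24 strategies.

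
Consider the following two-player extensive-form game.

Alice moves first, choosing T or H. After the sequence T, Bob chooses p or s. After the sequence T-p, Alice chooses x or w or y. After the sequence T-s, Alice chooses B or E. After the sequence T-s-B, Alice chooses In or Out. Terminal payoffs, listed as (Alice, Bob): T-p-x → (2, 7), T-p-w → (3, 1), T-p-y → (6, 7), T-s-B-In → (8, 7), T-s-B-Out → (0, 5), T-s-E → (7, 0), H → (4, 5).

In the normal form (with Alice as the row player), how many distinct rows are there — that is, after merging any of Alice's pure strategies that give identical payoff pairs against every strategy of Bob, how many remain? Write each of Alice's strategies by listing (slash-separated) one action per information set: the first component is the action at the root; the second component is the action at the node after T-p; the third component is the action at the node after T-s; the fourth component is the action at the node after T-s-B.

10

Alice has 24 pure strategies: T/x/B/In, T/x/B/Out, T/x/E/In, T/x/E/Out, T/w/B/In, T/w/B/Out, T/w/E/In, T/w/E/Out, T/y/B/In, T/y/B/Out, T/y/E/In, T/y/E/Out, H/x/B/In, H/x/B/Out, H/x/E/In, H/x/E/Out, H/w/B/In, H/w/B/Out, H/w/E/In, H/w/E/Out, H/y/B/In, H/y/B/Out, H/y/E/In, H/y/E/Out. Columns: p, s.
{T/x/B/In} → row (2,7) (8,7)
{T/x/B/Out} → row (2,7) (0,5)
{T/x/E/In, T/x/E/Out} → row (2,7) (7,0)
{T/w/B/In} → row (3,1) (8,7)
{T/w/B/Out} → row (3,1) (0,5)
{T/w/E/In, T/w/E/Out} → row (3,1) (7,0)
{T/y/B/In} → row (6,7) (8,7)
{T/y/B/Out} → row (6,7) (0,5)
{T/y/E/In, T/y/E/Out} → row (6,7) (7,0)
{H/x/B/In, H/x/B/Out, H/x/E/In, H/x/E/Out, H/w/B/In, H/w/B/Out, H/w/E/In, H/w/E/Out, H/y/B/In, H/y/B/Out, H/y/E/In, H/y/E/Out} → row (4,5) (4,5)
That's 10 distinct rows out of 24 strategies.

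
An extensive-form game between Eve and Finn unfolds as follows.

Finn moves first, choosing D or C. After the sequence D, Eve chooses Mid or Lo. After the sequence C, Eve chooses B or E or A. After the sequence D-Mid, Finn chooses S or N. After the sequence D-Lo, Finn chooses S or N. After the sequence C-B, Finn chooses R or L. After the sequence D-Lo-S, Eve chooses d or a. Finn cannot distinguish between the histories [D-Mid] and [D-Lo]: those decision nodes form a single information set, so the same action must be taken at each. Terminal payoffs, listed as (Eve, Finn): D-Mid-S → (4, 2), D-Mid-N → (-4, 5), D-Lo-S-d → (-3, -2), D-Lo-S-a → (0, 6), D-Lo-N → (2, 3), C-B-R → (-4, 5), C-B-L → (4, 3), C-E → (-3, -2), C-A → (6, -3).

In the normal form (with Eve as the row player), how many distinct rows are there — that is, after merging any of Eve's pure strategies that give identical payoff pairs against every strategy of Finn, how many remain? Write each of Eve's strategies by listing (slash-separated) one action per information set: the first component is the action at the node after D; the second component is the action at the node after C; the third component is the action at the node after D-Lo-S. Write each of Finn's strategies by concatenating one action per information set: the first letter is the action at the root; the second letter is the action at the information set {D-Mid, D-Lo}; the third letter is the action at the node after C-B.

9

Eve has 12 pure strategies: Mid/B/d, Mid/B/a, Mid/E/d, Mid/E/a, Mid/A/d, Mid/A/a, Lo/B/d, Lo/B/a, Lo/E/d, Lo/E/a, Lo/A/d, Lo/A/a. Columns: DSR, DSL, DNR, DNL, CSR, CSL, CNR, CNL.
{Mid/B/d, Mid/B/a} → row (4,2) (4,2) (-4,5) (-4,5) (-4,5) (4,3) (-4,5) (4,3)
{Mid/E/d, Mid/E/a} → row (4,2) (4,2) (-4,5) (-4,5) (-3,-2) (-3,-2) (-3,-2) (-3,-2)
{Mid/A/d, Mid/A/a} → row (4,2) (4,2) (-4,5) (-4,5) (6,-3) (6,-3) (6,-3) (6,-3)
{Lo/B/d} → row (-3,-2) (-3,-2) (2,3) (2,3) (-4,5) (4,3) (-4,5) (4,3)
{Lo/B/a} → row (0,6) (0,6) (2,3) (2,3) (-4,5) (4,3) (-4,5) (4,3)
{Lo/E/d} → row (-3,-2) (-3,-2) (2,3) (2,3) (-3,-2) (-3,-2) (-3,-2) (-3,-2)
{Lo/E/a} → row (0,6) (0,6) (2,3) (2,3) (-3,-2) (-3,-2) (-3,-2) (-3,-2)
{Lo/A/d} → row (-3,-2) (-3,-2) (2,3) (2,3) (6,-3) (6,-3) (6,-3) (6,-3)
{Lo/A/a} → row (0,6) (0,6) (2,3) (2,3) (6,-3) (6,-3) (6,-3) (6,-3)
That's 9 distinct rows out of 12 strategies.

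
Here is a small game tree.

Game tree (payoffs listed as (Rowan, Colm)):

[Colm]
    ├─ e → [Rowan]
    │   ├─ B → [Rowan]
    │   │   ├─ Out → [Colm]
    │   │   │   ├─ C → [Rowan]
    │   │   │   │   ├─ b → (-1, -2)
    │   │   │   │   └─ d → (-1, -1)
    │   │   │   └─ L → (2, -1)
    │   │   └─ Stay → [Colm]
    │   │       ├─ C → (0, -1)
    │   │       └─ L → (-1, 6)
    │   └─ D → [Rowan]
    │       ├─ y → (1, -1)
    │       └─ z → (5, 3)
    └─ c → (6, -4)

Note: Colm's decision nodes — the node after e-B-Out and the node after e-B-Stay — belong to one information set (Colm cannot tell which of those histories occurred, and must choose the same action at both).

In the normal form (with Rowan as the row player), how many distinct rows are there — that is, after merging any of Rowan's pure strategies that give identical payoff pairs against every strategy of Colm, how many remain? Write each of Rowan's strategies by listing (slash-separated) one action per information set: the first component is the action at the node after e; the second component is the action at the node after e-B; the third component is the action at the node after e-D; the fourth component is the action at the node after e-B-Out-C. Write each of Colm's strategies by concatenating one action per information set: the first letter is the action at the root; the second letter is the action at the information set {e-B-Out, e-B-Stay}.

5

Rowan has 16 pure strategies: B/Out/y/b, B/Out/y/d, B/Out/z/b, B/Out/z/d, B/Stay/y/b, B/Stay/y/d, B/Stay/z/b, B/Stay/z/d, D/Out/y/b, D/Out/y/d, D/Out/z/b, D/Out/z/d, D/Stay/y/b, D/Stay/y/d, D/Stay/z/b, D/Stay/z/d. Columns: eC, eL, cC, cL.
{B/Out/y/b, B/Out/z/b} → row (-1,-2) (2,-1) (6,-4) (6,-4)
{B/Out/y/d, B/Out/z/d} → row (-1,-1) (2,-1) (6,-4) (6,-4)
{B/Stay/y/b, B/Stay/y/d, B/Stay/z/b, B/Stay/z/d} → row (0,-1) (-1,6) (6,-4) (6,-4)
{D/Out/y/b, D/Out/y/d, D/Stay/y/b, D/Stay/y/d} → row (1,-1) (1,-1) (6,-4) (6,-4)
{D/Out/z/b, D/Out/z/d, D/Stay/z/b, D/Stay/z/d} → row (5,3) (5,3) (6,-4) (6,-4)
That's 5 distinct rows out of 16 strategies.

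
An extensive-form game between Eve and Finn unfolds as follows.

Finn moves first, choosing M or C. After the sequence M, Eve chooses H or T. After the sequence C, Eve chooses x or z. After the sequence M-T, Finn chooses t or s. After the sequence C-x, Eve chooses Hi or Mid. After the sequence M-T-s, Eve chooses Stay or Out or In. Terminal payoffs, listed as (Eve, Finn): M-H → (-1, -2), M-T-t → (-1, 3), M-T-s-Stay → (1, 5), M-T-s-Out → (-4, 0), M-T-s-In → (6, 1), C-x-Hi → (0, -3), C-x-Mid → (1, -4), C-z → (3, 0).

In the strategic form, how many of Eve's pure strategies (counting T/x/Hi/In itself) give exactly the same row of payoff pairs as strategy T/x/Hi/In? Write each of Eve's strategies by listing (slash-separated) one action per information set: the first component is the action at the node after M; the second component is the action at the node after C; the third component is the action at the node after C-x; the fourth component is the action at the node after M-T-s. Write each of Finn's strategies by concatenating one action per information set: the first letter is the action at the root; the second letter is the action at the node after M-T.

Row for T/x/Hi/In (columns Mt, Ms, Ct, Cs): (-1,3) (6,1) (0,-3) (0,-3).
Every one of Eve's information sets is on the play path for some reply by Finn when Eve follows T/x/Hi/In.
Changing the action at any of them therefore changes at least one column, so only T/x/Hi/In itself gives this row.

1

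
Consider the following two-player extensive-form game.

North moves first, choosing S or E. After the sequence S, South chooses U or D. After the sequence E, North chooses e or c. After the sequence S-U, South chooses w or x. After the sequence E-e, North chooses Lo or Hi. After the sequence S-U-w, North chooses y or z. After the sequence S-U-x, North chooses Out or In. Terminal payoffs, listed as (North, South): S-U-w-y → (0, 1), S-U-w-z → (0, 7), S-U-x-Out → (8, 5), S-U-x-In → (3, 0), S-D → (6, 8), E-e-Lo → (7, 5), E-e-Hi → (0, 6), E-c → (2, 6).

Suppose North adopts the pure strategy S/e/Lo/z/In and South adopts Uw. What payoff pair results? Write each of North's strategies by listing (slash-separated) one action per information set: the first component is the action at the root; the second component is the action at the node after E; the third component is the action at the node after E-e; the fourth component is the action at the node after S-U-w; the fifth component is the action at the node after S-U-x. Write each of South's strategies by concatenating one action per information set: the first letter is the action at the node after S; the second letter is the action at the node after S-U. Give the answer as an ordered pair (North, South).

Trace the play path from the root:
  North plays S
  South plays U at [S]
  South plays w at [S-U]
  North plays z at [S-U-w]
→ terminal payoff (0, 7).
(North's choice at the node after E is never reached on this path, so it doesn't affect the outcome.)

(0, 7)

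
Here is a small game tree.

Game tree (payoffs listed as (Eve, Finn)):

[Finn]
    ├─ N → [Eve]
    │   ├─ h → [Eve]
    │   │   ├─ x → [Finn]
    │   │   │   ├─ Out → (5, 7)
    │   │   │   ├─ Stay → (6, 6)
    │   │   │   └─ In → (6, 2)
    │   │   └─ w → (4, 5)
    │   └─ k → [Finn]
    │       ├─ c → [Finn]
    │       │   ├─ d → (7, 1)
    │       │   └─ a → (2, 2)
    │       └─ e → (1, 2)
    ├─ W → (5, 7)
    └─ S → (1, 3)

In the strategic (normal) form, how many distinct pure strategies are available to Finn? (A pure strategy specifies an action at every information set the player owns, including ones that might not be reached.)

Finn owns the root with actions {N, W, S} — three choices.
Finn owns the node after N-k with actions {c, e} — two choices.
Finn owns the node after N-h-x with actions {Out, Stay, In} — three choices.
Finn owns the node after N-k-c with actions {d, a} — two choices.
A pure strategy fixes one action at each information set independently, so the count is the product 3 × 2 × 3 × 2 = 36.
(For reference, Eve has 4 pure strategies, giving a 36×4 normal-form matrix.)

36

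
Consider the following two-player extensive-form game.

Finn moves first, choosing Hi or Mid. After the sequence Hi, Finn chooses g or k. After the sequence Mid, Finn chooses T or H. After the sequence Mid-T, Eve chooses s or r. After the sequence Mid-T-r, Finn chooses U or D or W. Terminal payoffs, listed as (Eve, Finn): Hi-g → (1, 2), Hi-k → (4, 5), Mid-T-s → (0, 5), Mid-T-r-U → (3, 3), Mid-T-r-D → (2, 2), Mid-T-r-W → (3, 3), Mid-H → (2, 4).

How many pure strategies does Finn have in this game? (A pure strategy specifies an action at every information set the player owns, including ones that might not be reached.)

Finn owns the root with actions {Hi, Mid} — two choices.
Finn owns the node after Hi with actions {g, k} — two choices.
Finn owns the node after Mid with actions {T, H} — two choices.
Finn owns the node after Mid-T-r with actions {U, D, W} — three choices.
A pure strategy fixes one action at each information set independently, so the count is the product 2 × 2 × 2 × 3 = 24.

24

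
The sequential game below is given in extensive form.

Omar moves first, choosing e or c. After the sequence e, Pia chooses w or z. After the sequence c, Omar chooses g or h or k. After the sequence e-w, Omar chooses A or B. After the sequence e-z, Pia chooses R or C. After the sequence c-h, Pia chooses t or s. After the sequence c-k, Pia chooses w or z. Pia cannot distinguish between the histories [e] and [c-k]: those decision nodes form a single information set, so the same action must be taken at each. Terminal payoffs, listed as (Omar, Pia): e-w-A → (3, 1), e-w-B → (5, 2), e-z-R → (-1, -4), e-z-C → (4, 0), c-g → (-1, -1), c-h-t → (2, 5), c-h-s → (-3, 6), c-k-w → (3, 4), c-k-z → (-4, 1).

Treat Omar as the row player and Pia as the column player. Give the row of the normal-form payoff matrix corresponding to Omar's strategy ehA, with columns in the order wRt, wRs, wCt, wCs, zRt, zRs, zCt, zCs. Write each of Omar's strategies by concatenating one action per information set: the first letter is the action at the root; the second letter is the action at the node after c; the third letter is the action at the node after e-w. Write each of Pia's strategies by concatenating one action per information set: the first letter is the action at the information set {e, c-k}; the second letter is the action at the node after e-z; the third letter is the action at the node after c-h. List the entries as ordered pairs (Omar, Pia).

(3,1) (3,1) (3,1) (3,1) (-1,-4) (-1,-4) (4,0) (4,0)

vs wRt: Omar plays e → Pia plays w at [e] → Omar plays A at [e-w] → (3, 1)
vs wRs: Omar plays e → Pia plays w at [e] → Omar plays A at [e-w] → (3, 1)
vs wCt: Omar plays e → Pia plays w at [e] → Omar plays A at [e-w] → (3, 1)
vs wCs: Omar plays e → Pia plays w at [e] → Omar plays A at [e-w] → (3, 1)
vs zRt: Omar plays e → Pia plays z at [e] → Pia plays R at [e-z] → (-1, -4)
vs zRs: Omar plays e → Pia plays z at [e] → Pia plays R at [e-z] → (-1, -4)
vs zCt: Omar plays e → Pia plays z at [e] → Pia plays C at [e-z] → (4, 0)
vs zCs: Omar plays e → Pia plays z at [e] → Pia plays C at [e-z] → (4, 0)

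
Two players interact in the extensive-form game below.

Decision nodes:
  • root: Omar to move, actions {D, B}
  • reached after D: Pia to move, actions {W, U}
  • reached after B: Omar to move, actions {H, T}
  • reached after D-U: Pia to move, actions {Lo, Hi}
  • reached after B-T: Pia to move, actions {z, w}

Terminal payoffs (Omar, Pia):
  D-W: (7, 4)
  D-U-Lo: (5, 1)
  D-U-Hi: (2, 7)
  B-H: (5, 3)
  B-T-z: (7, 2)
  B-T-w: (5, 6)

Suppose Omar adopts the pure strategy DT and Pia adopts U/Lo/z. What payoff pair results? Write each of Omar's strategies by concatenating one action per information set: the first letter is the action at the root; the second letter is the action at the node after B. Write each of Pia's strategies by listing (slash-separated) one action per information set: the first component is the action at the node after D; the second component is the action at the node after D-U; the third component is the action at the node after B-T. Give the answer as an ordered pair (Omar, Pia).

(5, 1)

Trace the play path from the root:
  Omar plays D
  Pia plays U at [D]
  Pia plays Lo at [D-U]
→ terminal payoff (5, 1).
(Omar's choice at the node after B is never reached on this path, so it doesn't affect the outcome.)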